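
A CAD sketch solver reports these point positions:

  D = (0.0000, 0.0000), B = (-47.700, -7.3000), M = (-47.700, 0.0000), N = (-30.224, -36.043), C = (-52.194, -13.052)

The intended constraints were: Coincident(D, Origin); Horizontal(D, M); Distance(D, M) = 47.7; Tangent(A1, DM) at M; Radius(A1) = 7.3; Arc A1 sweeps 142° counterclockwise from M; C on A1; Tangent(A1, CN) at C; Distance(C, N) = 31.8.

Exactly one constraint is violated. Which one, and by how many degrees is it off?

Tangent(A1, CN) at C — off by 8.30°.

D = (0.00, 0.00) ✓; D.y = 0.00, M.y = 0.00 ✓; |DM| = 47.70 ✓; ∠(BM, MD) = 90.00° ✓; |BM| = 7.300 ✓; bearing(B→C) − bearing(B→M) = 142.0° ✓; |BC| = 7.299 ✓; ∠(BC, CN) = 98.30° ✗; |CN| = 31.80 ✓.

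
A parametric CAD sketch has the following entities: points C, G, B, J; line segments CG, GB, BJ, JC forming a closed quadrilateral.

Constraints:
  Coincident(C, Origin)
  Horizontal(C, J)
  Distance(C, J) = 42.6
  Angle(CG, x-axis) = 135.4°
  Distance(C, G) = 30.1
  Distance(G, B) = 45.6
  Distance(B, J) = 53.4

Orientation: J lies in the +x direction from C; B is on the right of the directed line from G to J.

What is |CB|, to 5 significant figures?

22.670

Checks: |GB| = 45.60 ✓; |BJ| = 53.40 ✓.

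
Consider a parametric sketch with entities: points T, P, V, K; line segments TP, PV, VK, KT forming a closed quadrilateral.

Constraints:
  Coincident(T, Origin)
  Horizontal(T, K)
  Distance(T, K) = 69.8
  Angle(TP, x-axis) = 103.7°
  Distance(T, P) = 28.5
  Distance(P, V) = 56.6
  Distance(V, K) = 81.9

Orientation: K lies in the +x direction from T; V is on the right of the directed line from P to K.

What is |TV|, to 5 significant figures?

29.706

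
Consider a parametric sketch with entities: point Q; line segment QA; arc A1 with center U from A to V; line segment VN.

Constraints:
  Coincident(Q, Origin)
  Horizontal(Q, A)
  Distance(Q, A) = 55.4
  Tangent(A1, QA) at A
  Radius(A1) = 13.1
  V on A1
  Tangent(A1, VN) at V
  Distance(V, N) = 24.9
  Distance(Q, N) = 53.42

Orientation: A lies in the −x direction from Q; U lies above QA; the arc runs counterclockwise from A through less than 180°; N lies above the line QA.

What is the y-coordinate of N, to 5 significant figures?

36.178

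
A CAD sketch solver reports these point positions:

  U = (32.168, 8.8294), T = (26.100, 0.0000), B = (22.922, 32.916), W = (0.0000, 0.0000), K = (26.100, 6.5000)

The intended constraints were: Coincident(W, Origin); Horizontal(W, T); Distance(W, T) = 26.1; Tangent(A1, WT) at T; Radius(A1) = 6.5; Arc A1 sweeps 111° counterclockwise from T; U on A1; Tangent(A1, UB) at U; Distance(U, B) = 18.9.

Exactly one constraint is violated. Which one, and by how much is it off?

Distance(U, B) = 18.9 — off by 6.90.

W = (0.00, 0.00) ✓; W.y = 0.00, T.y = 0.00 ✓; |WT| = 26.10 ✓; ∠(KT, TW) = 90.00° ✓; |KT| = 6.500 ✓; bearing(K→U) − bearing(K→T) = 111.0° ✓; |KU| = 6.500 ✓; ∠(KU, UB) = 90.00° ✓; |UB| = 25.80 ✗.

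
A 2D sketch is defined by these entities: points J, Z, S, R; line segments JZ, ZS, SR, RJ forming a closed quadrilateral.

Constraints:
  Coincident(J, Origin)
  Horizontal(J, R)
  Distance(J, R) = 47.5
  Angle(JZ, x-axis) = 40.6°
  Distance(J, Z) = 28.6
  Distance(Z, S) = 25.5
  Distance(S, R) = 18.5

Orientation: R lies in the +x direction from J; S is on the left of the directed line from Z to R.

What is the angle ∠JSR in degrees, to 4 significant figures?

69.49°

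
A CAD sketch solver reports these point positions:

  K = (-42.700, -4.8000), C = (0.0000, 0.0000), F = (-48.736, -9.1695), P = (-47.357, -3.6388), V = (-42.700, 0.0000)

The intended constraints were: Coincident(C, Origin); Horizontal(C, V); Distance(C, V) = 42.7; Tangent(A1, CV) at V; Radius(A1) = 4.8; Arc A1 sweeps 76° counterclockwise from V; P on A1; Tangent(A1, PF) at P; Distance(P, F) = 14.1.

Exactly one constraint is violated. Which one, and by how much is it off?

Distance(P, F) = 14.1 — off by 8.40.

C = (0.00, 0.00) ✓; C.y = 0.00, V.y = 0.00 ✓; |CV| = 42.70 ✓; ∠(KV, VC) = 90.00° ✓; |KV| = 4.800 ✓; bearing(K→P) − bearing(K→V) = 76.00° ✓; |KP| = 4.800 ✓; ∠(KP, PF) = 90.00° ✓; |PF| = 5.700 ✗.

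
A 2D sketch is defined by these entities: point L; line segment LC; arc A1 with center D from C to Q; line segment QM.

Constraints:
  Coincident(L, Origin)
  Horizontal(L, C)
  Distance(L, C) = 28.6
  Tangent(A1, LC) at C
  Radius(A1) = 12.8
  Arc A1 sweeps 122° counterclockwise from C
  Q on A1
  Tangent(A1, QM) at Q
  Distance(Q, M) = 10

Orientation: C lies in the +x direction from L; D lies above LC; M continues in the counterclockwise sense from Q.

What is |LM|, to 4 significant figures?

44.21

L is at the origin; L and C share the same y with |LC| = 28.6 and C on the +x side, so C = (28.60, 0.000). The tangent condition forces DC to be normal to LC, so D = C + (0, 12.8) = (28.60, 12.80). On A1, C sits at bearing -90° from D; a 122° counterclockwise sweep puts Q at bearing 32°, so Q = D + 12.8·(cos 32°, sin 32°) = (39.46, 19.58). A1 meets QM tangentially, so DQ is at right angles to QM, so QM runs along (−sin 32°, cos 32°); with |QM| = 10.0, M = (34.16, 28.06). Then |LM| = |M − L| = 44.21.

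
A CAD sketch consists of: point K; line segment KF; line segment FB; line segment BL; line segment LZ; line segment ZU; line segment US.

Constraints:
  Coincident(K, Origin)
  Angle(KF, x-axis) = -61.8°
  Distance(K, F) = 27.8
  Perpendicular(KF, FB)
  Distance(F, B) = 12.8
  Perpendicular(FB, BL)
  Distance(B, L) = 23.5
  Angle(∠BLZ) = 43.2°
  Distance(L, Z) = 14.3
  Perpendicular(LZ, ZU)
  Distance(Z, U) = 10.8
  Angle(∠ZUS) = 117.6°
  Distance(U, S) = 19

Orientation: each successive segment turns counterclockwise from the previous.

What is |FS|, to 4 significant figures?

31.20

K is at the origin; KF runs at -61.8° with length 27.8, so F = (13.14, -24.50). The perpendicularity gives FB at right angles to KF, so FB runs at 28.20°; with |FB| = 12.8, B = (24.42, -18.45). The perpendicularity gives BL at right angles to FB, so BL runs at 118.2°; with |BL| = 23.5, L = (13.31, 2.259). ∠BLZ = 43.2° gives LZ at -105.0° from the x-axis; with |LZ| = 14.3, Z = (9.612, -11.55). The perpendicularity gives ZU at right angles to LZ, so ZU runs at -15.00°; with |ZU| = 10.8, U = (20.04, -14.35). ∠ZUS = 117.6° gives US at 47.40° from the x-axis; with |US| = 19.0, S = (32.90, -0.3631). Then |FS| = |S − F| = 31.20.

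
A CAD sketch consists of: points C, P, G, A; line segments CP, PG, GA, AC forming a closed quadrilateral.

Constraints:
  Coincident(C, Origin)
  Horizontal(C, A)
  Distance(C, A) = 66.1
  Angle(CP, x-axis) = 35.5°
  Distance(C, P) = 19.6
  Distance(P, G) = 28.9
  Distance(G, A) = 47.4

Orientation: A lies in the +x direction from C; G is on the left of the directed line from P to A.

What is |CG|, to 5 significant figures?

47.974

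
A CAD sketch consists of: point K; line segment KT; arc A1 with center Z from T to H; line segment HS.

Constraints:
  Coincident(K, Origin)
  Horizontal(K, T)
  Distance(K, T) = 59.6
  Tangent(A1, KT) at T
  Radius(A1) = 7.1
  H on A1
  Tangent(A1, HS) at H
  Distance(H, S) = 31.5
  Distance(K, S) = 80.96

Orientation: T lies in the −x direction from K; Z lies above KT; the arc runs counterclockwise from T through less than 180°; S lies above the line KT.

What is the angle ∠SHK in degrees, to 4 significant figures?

137.2°

Checks: K.y = 0.00, T.y = 0.00 ✓; |ZH| = 7.100 ✓; ∠(ZH, HS) = 90.00° ✓; |HS| = 31.50 ✓; |KS| = 80.96 ✓.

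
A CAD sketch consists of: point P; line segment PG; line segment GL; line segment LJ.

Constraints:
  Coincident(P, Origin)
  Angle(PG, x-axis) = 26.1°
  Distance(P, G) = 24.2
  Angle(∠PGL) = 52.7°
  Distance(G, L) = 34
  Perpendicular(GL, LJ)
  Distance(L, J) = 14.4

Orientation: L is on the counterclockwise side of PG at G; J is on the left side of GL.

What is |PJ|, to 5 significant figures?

19.934

P is at the origin; PG runs at 26.1° with length 24.2, so G = 24.2·(cos 26.1°, sin 26.1°) = (21.732, 10.647). ∠PGL = 52.7°, so GL runs at 26.1° + (180° − 52.7°) = 153.40° from the x-axis; with |GL| = 34.0, L = G + 34.0·(cos 153.40°, sin 153.40°) = (-8.6690, 25.870). The perpendicularity gives LJ at right angles to GL; with |LJ| = 14.4 on the left of GL, J = L + 14.4·(-0.44776, -0.89415) = (-15.117, 12.995). Then |PJ| = |J − P| = 19.934.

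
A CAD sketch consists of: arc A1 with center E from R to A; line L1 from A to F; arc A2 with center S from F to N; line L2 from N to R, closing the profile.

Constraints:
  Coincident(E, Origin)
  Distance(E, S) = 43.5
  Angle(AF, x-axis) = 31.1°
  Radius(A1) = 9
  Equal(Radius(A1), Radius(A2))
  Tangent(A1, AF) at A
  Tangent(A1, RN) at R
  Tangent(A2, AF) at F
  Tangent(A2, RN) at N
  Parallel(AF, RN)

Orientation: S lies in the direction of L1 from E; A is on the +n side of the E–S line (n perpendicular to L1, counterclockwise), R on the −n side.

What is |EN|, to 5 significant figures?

44.421

The slot axis is L1's direction at 31.1°, so u = (cos 31.1°, sin 31.1°) = (0.85627, 0.51653) and n = (−sin 31.1°, cos 31.1°) = (-0.51653, 0.85627). E is at the origin and S lies 43.5 along u from E, so S = 43.5·u = (37.248, 22.469). Tangency of A1 to both parallel lines with radius 9.0 puts A and R at E ± 9.0·n: A = (-4.6488, 7.7064), R = (4.6488, -7.7064). Equal radii place F and N the same way about S: F = S + 9.0·n = (32.599, 30.176), N = S − 9.0·n = (41.896, 14.763). Then |EN| = |N − E| = 44.421.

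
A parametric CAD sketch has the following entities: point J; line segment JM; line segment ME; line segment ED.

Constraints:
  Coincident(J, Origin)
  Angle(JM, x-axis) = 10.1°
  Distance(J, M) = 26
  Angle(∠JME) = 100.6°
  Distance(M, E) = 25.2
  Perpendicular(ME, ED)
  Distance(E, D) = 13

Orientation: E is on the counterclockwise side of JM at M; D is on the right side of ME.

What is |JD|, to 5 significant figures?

48.842

∠JME = 100.6°, so ME runs at 10.1° + (180° − 100.6°) = 89.500° from the x-axis; with |ME| = 25.2, E = M + 25.2·(cos 89.500°, sin 89.500°) = (25.817, 29.759). ME ⟂ ED; with |ED| = 13.0 on the right of ME, D = E + 13.0·(0.99996, -0.0087265) = (38.816, 29.645). Then |JD| = |D − J| = 48.842.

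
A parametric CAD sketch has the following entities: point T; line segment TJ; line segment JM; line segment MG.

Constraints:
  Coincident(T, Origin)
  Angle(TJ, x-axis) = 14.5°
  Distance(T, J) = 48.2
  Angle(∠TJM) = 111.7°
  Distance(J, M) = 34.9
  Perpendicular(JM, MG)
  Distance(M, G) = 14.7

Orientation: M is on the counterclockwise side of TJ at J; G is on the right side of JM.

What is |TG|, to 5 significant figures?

79.486

T is at the origin; TJ runs at 14.5° with length 48.2, so J = 48.2·(cos 14.5°, sin 14.5°) = (46.665, 12.068). ∠TJM = 111.7°, so JM runs at 14.5° + (180° − 111.7°) = 82.800° from the x-axis; with |JM| = 34.9, M = J + 34.9·(cos 82.800°, sin 82.800°) = (51.039, 46.693). The perpendicularity gives MG at right angles to JM; with |MG| = 14.7 on the right of JM, G = M + 14.7·(0.99211, -0.12533) = (65.623, 44.851). Then |TG| = |G − T| = 79.486.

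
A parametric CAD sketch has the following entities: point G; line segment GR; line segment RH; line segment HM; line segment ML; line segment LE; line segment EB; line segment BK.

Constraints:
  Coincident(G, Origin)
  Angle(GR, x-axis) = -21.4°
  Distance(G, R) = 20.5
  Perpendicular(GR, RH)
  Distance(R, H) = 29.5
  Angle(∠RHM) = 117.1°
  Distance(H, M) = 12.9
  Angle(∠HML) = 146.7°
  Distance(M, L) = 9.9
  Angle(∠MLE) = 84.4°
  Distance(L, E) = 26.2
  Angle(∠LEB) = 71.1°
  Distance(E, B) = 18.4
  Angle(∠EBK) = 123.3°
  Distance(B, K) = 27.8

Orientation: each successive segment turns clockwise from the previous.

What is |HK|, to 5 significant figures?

16.364

G is at the origin; GR runs at -21.4° with length 20.5, so R = (19.087, -7.4800). The perpendicularity gives RH at right angles to GR, so RH runs at -111.40°; with |RH| = 29.5, H = (8.3228, -34.946). ∠RHM = 117.1° gives HM at -174.30° from the x-axis; with |HM| = 12.9, M = (-4.5134, -36.227). ∠HML = 146.7° gives ML at 152.40° from the x-axis; with |ML| = 9.9, L = (-13.287, -31.641). ∠MLE = 84.4° gives LE at 56.800° from the x-axis; with |LE| = 26.2, E = (1.0593, -9.7175). ∠LEB = 71.1° gives EB at -52.100° from the x-axis; with |EB| = 18.4, B = (12.362, -24.237). ∠EBK = 123.3° gives BK at -108.80° from the x-axis; with |BK| = 27.8, K = (3.4032, -50.553). Then |HK| = |K − H| = 16.364.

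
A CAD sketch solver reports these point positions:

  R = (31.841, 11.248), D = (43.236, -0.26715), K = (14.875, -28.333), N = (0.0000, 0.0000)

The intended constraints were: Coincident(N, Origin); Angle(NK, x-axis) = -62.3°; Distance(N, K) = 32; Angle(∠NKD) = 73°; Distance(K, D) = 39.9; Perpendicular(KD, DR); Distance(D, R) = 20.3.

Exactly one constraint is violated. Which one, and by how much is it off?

Distance(D, R) = 20.3 — off by 4.10.

N = (0.00, 0.00) ✓; NK at -62.30° ✓; |NK| = 32.00 ✓; ∠NKD = 73.00° ✓; |KD| = 39.90 ✓; ∠(KD, DR) = 90.00° ✓; |DR| = 16.20 ✗.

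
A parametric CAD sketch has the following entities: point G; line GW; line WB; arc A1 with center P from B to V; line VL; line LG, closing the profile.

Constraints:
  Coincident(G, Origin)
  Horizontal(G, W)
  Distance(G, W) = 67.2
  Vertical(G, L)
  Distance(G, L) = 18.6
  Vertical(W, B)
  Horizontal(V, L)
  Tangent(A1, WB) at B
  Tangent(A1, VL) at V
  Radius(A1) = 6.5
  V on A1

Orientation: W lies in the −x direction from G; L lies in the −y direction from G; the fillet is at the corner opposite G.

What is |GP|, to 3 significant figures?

61.9

G is at the origin; GW is horizontal with |GW| = 67.2 and W on the −x side, so W = (-67.2, 0.00). GL is vertical with |GL| = 18.6 and L on the −y side, so L = (0.00, -18.6). The virtual corner opposite G is at (-67.2, -18.6). Since A1 is tangent to WB there, PB ⟂ WB and tangency of A1 to VL means the radius PV is perpendicular to VL, with radius 6.5, so the center P sits 6.5 in from both sides at P = (-60.7, -12.1). Then |GP| = |P − G| = 61.9.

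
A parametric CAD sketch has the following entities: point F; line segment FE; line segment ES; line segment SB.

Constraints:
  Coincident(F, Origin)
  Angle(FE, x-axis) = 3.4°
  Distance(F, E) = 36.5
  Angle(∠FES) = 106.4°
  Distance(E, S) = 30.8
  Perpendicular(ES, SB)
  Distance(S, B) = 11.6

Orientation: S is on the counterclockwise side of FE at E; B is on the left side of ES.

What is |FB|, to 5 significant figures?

47.307

F is at the origin; FE runs at 3.4° with length 36.5, so E = 36.5·(cos 3.4°, sin 3.4°) = (36.436, 2.1647). ∠FES = 106.4°, so ES runs at 3.4° + (180° − 106.4°) = 77.000° from the x-axis; with |ES| = 30.8, S = E + 30.8·(cos 77.000°, sin 77.000°) = (43.364, 32.175). ES is perpendicular to SB; with |SB| = 11.6 on the left of ES, B = S + 11.6·(-0.97437, 0.22495) = (32.062, 34.785). Then |FB| = |B − F| = 47.307.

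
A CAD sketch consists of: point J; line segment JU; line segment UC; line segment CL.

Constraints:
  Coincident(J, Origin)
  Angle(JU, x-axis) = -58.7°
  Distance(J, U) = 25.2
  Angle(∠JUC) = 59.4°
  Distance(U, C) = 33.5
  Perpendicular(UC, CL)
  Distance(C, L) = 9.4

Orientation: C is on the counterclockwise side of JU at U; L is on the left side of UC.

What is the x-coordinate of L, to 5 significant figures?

20.579

J is at the origin; JU runs at -58.7° with length 25.2, so U = 25.2·(cos -58.7°, sin -58.7°) = (13.092, -21.532). ∠JUC = 59.4°, so UC runs at -58.7° + (180° − 59.4°) = 61.900° from the x-axis; with |UC| = 33.5, C = U + 33.5·(cos 61.900°, sin 61.900°) = (28.871, 8.0189). The perpendicularity gives CL at right angles to UC; with |CL| = 9.4 on the left of UC, L = C + 9.4·(-0.88213, 0.47101) = (20.579, 12.446). So L.x = 20.579.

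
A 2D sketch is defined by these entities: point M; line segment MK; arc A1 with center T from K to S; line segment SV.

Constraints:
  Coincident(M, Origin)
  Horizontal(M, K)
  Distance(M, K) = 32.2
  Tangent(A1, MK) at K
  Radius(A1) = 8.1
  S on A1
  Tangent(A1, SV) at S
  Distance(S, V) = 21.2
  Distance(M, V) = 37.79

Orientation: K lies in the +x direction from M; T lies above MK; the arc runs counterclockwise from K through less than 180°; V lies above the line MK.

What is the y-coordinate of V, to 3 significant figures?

29.2

Checks: |TS| = 8.100 ✓; ∠(TS, SV) = 90.00° ✓; |SV| = 21.20 ✓; |MV| = 37.79 ✓.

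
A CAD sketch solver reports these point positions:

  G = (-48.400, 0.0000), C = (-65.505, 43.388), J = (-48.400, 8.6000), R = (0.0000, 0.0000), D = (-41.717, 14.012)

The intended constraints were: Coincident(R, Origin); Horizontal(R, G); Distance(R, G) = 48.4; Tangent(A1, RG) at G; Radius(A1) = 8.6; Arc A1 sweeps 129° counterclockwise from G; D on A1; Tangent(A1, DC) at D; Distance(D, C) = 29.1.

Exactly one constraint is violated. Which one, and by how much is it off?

Distance(D, C) = 29.1 — off by 8.70.

R = (0.00, 0.00) ✓; R.y = 0.00, G.y = 0.00 ✓; |RG| = 48.40 ✓; ∠(JG, GR) = 90.00° ✓; |JG| = 8.600 ✓; bearing(J→D) − bearing(J→G) = 129.0° ✓; |JD| = 8.600 ✓; ∠(JD, DC) = 90.00° ✓; |DC| = 37.80 ✗.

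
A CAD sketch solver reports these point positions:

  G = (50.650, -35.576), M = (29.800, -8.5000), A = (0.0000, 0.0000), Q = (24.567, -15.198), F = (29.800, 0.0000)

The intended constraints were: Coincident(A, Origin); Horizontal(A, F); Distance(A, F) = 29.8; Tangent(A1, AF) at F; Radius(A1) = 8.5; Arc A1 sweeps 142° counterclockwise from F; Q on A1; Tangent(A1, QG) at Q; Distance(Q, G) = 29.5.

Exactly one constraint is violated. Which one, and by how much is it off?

Distance(Q, G) = 29.5 — off by 3.60.

A = (0.00, 0.00) ✓; A.y = 0.00, F.y = 0.00 ✓; |AF| = 29.80 ✓; ∠(MF, FA) = 90.00° ✓; |MF| = 8.500 ✓; bearing(M→Q) − bearing(M→F) = 142.0° ✓; |MQ| = 8.500 ✓; ∠(MQ, QG) = 90.00° ✓; |QG| = 33.10 ✗.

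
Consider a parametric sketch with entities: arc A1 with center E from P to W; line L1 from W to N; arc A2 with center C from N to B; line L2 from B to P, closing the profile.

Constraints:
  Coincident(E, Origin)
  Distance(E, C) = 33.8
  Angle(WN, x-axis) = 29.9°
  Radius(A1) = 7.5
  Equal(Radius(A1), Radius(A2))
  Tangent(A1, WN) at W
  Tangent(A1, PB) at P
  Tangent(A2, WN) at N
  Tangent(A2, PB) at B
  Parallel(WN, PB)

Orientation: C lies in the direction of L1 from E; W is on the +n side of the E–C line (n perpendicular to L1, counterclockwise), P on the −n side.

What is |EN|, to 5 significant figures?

34.622

Tangency of A1 to both parallel lines with radius 7.5 puts W and P at E ± 7.5·n: W = (-3.7387, 6.5017), P = (3.7387, -6.5017). Equal radii place N and B the same way about C: N = C + 7.5·n = (25.562, 23.351), B = C − 7.5·n = (33.040, 10.347). Then |EN| = |N − E| = 34.622.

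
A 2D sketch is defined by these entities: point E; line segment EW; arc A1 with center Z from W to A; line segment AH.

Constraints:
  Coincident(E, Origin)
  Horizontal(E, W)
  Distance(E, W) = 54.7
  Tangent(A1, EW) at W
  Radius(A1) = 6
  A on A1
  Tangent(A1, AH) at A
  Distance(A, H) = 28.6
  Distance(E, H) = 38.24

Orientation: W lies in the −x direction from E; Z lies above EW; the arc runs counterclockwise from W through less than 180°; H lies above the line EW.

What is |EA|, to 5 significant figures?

50.362

Checks: E.y = 0.00, W.y = 0.00 ✓; ∠(ZW, WE) = 90.00° ✓; |ZW| = 6.000 ✓; |ZA| = 6.000 ✓; ∠(ZA, AH) = 90.00° ✓; |AH| = 28.60 ✓; |EH| = 38.24 ✓.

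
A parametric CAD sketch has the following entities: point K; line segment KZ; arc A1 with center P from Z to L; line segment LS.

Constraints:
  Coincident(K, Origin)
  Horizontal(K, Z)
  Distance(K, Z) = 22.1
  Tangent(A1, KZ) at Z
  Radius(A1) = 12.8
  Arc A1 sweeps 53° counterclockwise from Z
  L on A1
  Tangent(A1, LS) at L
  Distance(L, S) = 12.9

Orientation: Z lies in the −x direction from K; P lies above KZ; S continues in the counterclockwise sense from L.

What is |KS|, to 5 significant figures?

15.939

K is at the origin; K and Z share the same y with |KZ| = 22.1 and Z on the −x side, so Z = (-22.100, 0.0000). Since A1 is tangent to KZ there, PZ ⟂ KZ, so P = Z + (0, 12.8) = (-22.100, 12.800). On A1, Z sits at bearing -90° from P; a 53° counterclockwise sweep puts L at bearing -37°, so L = P + 12.8·(cos -37°, sin -37°) = (-11.877, 5.0968). Tangency of A1 to LS means the radius PL is perpendicular to LS, so LS runs along (−sin -37°, cos -37°); with |LS| = 12.9, S = (-4.1141, 15.399). Then |KS| = |S − K| = 15.939.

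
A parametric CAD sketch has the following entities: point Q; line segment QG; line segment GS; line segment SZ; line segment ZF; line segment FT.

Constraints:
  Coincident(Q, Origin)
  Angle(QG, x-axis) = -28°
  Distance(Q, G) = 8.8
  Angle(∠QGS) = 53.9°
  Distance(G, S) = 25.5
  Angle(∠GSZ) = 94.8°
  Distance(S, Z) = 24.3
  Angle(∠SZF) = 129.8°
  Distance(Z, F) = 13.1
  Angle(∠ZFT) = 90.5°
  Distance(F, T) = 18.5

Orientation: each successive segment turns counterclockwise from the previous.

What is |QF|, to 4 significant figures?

29.35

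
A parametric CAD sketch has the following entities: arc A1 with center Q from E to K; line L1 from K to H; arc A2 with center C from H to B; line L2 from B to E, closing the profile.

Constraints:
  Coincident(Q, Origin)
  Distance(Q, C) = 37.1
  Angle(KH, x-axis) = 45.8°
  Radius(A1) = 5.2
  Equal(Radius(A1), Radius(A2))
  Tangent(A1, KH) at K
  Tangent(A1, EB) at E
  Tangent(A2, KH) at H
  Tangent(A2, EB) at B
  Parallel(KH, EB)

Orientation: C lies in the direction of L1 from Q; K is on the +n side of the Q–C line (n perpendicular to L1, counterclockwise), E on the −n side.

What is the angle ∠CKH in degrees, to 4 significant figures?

7.979°

The slot axis is L1's direction at 45.8°, so u = (cos 45.8°, sin 45.8°) = (0.6972, 0.7169) and n = (−sin 45.8°, cos 45.8°) = (-0.7169, 0.6972). Q is at the origin and C lies 37.1 along u from Q, so C = 37.1·u = (25.86, 26.60). Tangency of A1 to both parallel lines with radius 5.2 puts K and E at Q ± 5.2·n: K = (-3.728, 3.625), E = (3.728, -3.625). Equal radii place H and B the same way about C: H = C + 5.2·n = (22.14, 30.22), B = C − 5.2·n = (29.59, 22.97). Then cos ∠CKH = KC·KH / (|KC||KH|), giving 7.979°.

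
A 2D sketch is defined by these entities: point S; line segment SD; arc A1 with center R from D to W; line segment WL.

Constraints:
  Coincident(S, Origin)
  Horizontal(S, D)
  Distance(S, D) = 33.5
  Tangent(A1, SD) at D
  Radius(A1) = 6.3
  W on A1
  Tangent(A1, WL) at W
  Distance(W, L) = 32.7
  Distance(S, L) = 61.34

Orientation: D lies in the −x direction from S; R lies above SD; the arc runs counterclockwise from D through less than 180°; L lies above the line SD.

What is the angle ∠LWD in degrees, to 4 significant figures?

114.3°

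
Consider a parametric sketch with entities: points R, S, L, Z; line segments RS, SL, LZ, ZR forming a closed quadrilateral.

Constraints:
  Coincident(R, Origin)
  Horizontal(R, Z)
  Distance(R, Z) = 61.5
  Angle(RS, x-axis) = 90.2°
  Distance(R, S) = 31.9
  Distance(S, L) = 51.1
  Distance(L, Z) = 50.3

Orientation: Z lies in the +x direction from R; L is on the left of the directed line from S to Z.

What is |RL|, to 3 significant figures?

68.4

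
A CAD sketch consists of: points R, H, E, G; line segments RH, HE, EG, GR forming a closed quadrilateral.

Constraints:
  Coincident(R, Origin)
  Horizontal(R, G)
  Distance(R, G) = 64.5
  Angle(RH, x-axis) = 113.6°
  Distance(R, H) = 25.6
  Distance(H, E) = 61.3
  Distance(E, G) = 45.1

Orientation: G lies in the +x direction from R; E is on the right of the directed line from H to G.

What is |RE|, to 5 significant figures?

36.966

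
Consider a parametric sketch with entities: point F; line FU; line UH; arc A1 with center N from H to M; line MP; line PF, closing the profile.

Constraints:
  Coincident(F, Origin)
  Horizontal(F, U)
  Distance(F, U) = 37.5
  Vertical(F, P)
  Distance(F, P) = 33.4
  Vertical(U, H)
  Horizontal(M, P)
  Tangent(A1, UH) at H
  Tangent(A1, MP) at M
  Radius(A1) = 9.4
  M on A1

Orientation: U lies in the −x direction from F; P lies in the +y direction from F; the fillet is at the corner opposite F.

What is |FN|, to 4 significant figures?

36.95

F is at the origin; F and U share the same y with |FU| = 37.5 and U on the −x side, so U = (-37.50, 0.000). FP is vertical with |FP| = 33.4 and P on the +y side, so P = (0.000, 33.40). The virtual corner opposite F is at (-37.50, 33.40). The tangent condition forces NH to be normal to UH and the tangent condition forces NM to be normal to MP, with radius 9.4, so the center N sits 9.4 in from both sides at N = (-28.10, 24.00). Then |FN| = |N − F| = 36.95.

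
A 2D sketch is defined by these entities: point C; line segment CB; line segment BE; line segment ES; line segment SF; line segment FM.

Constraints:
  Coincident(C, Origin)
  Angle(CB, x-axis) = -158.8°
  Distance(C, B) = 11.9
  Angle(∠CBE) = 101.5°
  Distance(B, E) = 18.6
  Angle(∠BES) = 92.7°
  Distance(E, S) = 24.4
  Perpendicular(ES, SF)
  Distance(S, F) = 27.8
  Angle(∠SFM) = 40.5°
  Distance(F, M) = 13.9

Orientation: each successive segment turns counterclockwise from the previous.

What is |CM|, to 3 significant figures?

6.36

C is at the origin; CB runs at -158.8° with length 11.9, so B = (-11.1, -4.30). ∠CBE = 101.5° gives BE at -80.3° from the x-axis; with |BE| = 18.6, E = (-7.96, -22.6). ∠BES = 92.7° gives ES at 7.00° from the x-axis; with |ES| = 24.4, S = (16.3, -19.7). ES ⟂ SF, so SF runs at 97.0°; with |SF| = 27.8, F = (12.9, 7.93). ∠SFM = 40.5° gives FM at -124° from the x-axis; with |FM| = 13.9, M = (5.20, -3.66). Then |CM| = |M − C| = 6.36.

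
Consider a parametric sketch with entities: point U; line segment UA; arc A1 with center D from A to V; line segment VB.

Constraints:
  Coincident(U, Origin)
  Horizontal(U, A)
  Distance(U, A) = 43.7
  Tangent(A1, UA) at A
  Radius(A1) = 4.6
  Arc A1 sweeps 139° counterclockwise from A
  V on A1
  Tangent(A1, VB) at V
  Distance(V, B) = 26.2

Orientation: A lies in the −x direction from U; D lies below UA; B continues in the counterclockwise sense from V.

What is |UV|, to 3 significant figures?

47.4

A1 meets UA tangentially, so DA is at right angles to UA, so D = A + (0, -4.6) = (-43.7, -4.60). On A1, A sits at bearing 90° from D; a 139° counterclockwise sweep puts V at bearing 229°, so V = D + 4.6·(cos 229°, sin 229°) = (-46.7, -8.07). Then |UV| = |V − U| = 47.4.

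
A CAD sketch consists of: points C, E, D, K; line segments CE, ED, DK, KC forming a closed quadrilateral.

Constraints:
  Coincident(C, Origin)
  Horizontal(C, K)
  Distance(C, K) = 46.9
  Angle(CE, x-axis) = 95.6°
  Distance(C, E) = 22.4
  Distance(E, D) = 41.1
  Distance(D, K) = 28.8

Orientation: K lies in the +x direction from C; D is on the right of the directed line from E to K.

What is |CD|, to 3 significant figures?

23.8

Checks: |CK| = 46.90 ✓; |CE| = 22.40 ✓; |ED| = 41.10 ✓; |DK| = 28.80 ✓.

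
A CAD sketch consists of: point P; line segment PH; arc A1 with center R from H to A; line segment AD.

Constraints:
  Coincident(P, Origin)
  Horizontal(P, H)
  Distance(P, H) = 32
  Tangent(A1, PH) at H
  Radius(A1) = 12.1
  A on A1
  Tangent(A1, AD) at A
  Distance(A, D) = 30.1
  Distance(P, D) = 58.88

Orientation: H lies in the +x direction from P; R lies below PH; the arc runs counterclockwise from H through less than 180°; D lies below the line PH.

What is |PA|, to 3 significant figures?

29.2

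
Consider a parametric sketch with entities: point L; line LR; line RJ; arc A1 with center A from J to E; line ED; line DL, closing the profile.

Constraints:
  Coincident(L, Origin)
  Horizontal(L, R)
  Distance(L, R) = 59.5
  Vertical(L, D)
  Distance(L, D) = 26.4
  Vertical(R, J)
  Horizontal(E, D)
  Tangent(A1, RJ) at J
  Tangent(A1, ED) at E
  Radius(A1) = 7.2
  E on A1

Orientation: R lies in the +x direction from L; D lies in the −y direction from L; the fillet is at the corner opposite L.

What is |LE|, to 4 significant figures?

58.59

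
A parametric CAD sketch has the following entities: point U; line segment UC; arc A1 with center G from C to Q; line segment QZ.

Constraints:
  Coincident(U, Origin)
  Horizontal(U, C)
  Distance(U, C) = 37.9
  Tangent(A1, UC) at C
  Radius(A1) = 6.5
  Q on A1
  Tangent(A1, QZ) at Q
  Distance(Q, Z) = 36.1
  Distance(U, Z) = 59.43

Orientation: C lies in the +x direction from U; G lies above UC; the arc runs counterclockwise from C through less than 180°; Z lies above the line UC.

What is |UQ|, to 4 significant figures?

44.94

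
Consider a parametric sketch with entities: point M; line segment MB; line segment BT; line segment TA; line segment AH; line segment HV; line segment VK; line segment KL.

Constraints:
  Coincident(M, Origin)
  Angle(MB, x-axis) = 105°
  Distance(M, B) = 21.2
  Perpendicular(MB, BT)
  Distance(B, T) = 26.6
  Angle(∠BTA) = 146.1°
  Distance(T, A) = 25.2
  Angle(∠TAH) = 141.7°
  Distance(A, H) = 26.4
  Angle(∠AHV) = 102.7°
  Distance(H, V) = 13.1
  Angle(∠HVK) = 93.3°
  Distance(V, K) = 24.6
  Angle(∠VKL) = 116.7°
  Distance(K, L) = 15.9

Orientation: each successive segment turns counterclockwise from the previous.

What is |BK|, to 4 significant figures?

39.78

M is at the origin; MB runs at 105.0° with length 21.2, so B = (-5.487, 20.48). The perpendicularity gives BT at right angles to MB, so BT runs at -165.0°; with |BT| = 26.6, T = (-31.18, 13.59). ∠BTA = 146.1° gives TA at -131.1° from the x-axis; with |TA| = 25.2, A = (-47.75, -5.397). ∠TAH = 141.7° gives AH at -92.80° from the x-axis; with |AH| = 26.4, H = (-49.04, -31.77). ∠AHV = 102.7° gives HV at -15.50° from the x-axis; with |HV| = 13.1, V = (-36.41, -35.27). ∠HVK = 93.3° gives VK at 71.20° from the x-axis; with |VK| = 24.6, K = (-28.48, -11.98). Then |BK| = |K − B| = 39.78.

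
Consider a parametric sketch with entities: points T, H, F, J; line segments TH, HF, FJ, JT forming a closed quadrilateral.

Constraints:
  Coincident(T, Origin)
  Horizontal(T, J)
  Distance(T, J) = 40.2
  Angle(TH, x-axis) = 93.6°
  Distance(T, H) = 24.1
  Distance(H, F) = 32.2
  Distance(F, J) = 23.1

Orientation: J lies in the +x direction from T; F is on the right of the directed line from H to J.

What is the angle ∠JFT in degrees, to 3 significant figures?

168°

T is at the origin; TJ is horizontal with |TJ| = 40.2 and J in +x, so J = (40.2, 0). TH runs at 93.6° with |TH| = 24.1, so H = (-1.51, 24.1). F is determined by |HF| = 32.2 and |FJ| = 23.1 together: it lies at the intersection of circle(H, 32.2) and circle(J, 23.1). With |HJ| = 48.2, the foot of the radical line on HJ is 29.3 from H and the perpendicular offset is √(32.2² − 29.3²) = 13.4. Taking the right-of-HJ solution: F = (17.2, -2.15).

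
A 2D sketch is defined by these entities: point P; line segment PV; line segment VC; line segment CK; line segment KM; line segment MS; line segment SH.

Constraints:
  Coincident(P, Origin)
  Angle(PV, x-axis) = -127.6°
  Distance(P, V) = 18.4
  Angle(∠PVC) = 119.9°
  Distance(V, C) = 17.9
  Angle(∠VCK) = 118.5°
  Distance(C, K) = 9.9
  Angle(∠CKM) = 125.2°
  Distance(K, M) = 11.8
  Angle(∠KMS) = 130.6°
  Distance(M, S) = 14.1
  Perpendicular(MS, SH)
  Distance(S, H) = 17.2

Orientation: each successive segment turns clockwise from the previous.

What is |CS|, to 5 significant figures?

26.811

P is at the origin; PV runs at -127.6° with length 18.4, so V = (-11.227, -14.578). ∠PVC = 119.9° gives VC at 172.30° from the x-axis; with |VC| = 17.9, C = (-28.965, -12.180). ∠VCK = 118.5° gives CK at 110.80° from the x-axis; with |CK| = 9.9, K = (-32.481, -2.9250). ∠CKM = 125.2° gives KM at 56.000° from the x-axis; with |KM| = 11.8, M = (-25.882, 6.8576). ∠KMS = 130.6° gives MS at 6.6000° from the x-axis; with |MS| = 14.1, S = (-11.876, 8.4783). Then |CS| = |S − C| = 26.811.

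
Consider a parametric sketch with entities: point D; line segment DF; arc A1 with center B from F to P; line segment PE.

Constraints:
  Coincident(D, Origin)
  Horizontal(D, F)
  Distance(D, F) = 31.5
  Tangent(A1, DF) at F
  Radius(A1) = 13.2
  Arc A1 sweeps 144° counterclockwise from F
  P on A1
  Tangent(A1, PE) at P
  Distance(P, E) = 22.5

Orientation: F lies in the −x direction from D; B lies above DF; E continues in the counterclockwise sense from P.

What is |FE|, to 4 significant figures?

38.55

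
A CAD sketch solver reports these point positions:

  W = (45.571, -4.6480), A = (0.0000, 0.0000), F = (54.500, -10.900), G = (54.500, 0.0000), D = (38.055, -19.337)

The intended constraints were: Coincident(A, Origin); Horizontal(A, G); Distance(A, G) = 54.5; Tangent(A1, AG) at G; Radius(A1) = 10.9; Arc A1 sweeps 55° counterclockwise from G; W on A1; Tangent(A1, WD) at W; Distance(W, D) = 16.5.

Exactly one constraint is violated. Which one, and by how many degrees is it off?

Tangent(A1, WD) at W — off by 7.90°.

A = (0.00, 0.00) ✓; A.y = 0.00, G.y = 0.00 ✓; |AG| = 54.50 ✓; ∠(FG, GA) = 90.00° ✓; |FG| = 10.90 ✓; bearing(F→W) − bearing(F→G) = 55.00° ✓; |FW| = 10.90 ✓; ∠(FW, WD) = 82.10° ✗; |WD| = 16.50 ✓.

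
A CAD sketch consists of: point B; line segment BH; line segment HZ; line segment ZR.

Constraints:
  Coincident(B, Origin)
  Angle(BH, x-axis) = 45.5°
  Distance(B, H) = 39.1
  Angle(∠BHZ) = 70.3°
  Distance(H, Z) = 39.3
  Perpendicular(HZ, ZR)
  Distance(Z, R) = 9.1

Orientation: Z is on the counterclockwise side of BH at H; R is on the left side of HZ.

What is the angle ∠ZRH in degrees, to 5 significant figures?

76.963°

B is at the origin; BH runs at 45.5° with length 39.1, so H = 39.1·(cos 45.5°, sin 45.5°) = (27.406, 27.888). ∠BHZ = 70.3°, so HZ runs at 45.5° + (180° − 70.3°) = 155.20° from the x-axis; with |HZ| = 39.3, Z = H + 39.3·(cos 155.20°, sin 155.20°) = (-8.2701, 44.373). The perpendicularity gives ZR at right angles to HZ; with |ZR| = 9.1 on the left of HZ, R = Z + 9.1·(-0.41945, -0.90778) = (-12.087, 36.112). Then cos ∠ZRH = RZ·RH / (|RZ||RH|), giving 76.963°.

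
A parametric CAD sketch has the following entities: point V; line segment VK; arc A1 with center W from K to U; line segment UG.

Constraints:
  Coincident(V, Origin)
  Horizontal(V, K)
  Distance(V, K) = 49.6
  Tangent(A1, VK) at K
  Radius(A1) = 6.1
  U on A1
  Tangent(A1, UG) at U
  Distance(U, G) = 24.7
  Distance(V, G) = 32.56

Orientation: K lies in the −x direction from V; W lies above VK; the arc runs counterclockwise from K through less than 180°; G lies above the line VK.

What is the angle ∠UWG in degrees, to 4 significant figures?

76.13°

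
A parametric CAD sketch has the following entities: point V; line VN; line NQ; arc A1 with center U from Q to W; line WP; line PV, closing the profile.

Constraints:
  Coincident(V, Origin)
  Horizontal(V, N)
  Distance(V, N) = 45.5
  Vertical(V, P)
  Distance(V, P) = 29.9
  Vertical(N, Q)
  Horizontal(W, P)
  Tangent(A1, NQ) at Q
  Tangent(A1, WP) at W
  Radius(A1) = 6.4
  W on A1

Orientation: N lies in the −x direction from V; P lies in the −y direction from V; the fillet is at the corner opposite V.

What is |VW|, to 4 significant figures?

49.22

The virtual corner opposite V is at (-45.50, -29.90). Tangency of A1 to NQ means the radius UQ is perpendicular to NQ and A1 meets WP tangentially, so UW is at right angles to WP, with radius 6.4, so the center U sits 6.4 in from both sides at U = (-39.10, -23.50). That places the tangent points at Q = (-45.50, -23.50) on NQ and W = (-39.10, -29.90) on WP. Then |VW| = |W − V| = 49.22.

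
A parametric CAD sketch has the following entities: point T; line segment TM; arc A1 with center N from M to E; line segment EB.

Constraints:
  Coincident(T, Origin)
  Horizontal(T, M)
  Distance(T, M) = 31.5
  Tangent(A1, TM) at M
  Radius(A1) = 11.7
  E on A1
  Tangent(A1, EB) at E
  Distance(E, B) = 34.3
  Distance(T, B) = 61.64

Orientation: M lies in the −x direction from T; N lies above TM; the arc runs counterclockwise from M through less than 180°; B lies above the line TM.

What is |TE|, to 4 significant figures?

28.10

T is at the origin; TM is horizontal with |TM| = 31.5 and M on the −x side, so M = (-31.50, 0.000). A1 meets TM tangentially, so NM is at right angles to TM, so N = M + (0, 11.7) = (-31.50, 11.70). Since NE ⟂ EB (tangency), |NB| = √(11.7² + 34.3²) = 36.24 regardless of where E sits on A1. So B lies on both circle(T, 61.64) and circle(N, 36.24); the above-TM intersection is B = (-39.95, 46.94). E is the foot of the tangent from B: E = (-21.61, 17.95).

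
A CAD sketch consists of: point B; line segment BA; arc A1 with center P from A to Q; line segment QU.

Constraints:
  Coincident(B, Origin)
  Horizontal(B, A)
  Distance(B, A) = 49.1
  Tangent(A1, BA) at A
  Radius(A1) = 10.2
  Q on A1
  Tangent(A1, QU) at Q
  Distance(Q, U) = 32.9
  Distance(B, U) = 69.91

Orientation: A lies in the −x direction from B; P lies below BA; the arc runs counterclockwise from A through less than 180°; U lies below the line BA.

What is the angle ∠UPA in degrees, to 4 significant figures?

171.7°

B is at the origin; B and A share the same y with |BA| = 49.1 and A on the −x side, so A = (-49.10, 0.000). A1 meets BA tangentially, so PA is at right angles to BA, so P = A + (0, -10.2) = (-49.10, -10.20). Since PQ ⟂ QU (tangency), |PU| = √(10.2² + 32.9²) = 34.44 regardless of where Q sits on A1. So U lies on both circle(B, 69.91) and circle(P, 34.44); the below-BA intersection is U = (-54.10, -44.28). Q is the foot of the tangent from U: Q = (-59.18, -11.77).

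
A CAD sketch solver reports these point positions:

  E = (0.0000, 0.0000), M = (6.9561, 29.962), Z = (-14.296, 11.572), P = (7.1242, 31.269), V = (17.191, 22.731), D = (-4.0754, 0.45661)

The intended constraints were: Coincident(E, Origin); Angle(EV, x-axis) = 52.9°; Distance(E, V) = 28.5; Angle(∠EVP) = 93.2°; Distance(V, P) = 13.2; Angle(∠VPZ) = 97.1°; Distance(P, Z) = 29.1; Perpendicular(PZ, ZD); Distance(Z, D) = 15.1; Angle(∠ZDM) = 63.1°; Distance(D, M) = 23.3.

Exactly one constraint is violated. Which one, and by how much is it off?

Distance(D, M) = 23.3 — off by 8.20.

E = (0.00, 0.00) ✓; EV at 52.90° ✓; |EV| = 28.50 ✓; ∠EVP = 93.20° ✓; |VP| = 13.20 ✓; ∠VPZ = 97.10° ✓; |PZ| = 29.10 ✓; ∠(PZ, ZD) = 90.00° ✓; |ZD| = 15.10 ✓; ∠ZDM = 63.10° ✓; |DM| = 31.50 ✗.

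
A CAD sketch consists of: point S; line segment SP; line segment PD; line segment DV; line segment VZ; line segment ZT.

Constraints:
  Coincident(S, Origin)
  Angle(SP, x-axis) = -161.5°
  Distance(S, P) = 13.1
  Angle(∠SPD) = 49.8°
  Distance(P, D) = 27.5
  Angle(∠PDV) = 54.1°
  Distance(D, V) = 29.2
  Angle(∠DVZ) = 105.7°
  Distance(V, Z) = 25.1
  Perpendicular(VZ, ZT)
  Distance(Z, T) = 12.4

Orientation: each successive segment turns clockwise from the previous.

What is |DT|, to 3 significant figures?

36.6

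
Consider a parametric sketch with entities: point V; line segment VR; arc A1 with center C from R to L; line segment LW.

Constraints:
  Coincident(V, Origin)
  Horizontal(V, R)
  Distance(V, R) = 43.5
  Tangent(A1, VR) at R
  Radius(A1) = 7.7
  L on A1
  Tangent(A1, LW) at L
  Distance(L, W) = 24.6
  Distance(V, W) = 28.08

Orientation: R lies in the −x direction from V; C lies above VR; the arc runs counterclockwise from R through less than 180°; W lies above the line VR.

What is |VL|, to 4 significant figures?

38.21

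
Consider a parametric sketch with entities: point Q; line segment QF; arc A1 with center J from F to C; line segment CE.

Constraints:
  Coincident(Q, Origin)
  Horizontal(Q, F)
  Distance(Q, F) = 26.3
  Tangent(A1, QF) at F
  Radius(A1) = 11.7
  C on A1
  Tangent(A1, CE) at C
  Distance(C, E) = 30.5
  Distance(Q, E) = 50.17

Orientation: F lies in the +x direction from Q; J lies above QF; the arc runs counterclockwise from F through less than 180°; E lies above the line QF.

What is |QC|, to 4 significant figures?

40.48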